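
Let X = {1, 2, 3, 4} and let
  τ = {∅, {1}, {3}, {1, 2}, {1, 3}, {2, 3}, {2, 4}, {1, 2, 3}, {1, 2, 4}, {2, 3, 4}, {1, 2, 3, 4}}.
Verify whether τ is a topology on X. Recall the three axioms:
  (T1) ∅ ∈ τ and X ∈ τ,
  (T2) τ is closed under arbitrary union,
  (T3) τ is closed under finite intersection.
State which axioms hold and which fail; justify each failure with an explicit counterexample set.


τ is NOT a topology on X.

Axiom (T1): ∅ ∈ τ? Yes; X ∈ τ? Yes.
Axiom (T2/T3): check pairwise unions and intersections of members of τ.
Counterexample for (T3): {1, 2} ∩ {2, 3} = {2} ∉ τ. Therefore τ is NOT a topology.


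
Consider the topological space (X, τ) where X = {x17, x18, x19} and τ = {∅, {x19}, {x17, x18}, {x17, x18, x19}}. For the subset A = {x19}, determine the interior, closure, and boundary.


int(A) = {x19}, cl(A) = {x19}, ∂A = ∅.

Closed sets in (X, τ) are complements of opens:
  closed(X, τ) = {∅, {x19}, {x17, x18}, {x17, x18, x19}}.
int(A) = ⋃ {U ∈ τ : U ⊆ A}. Opens contained in A: ∅, {x19}.
Taking the union of these: int(A) = {x19}.
cl(A) = ⋂ {C closed : A ⊆ C}. Closed sets containing A: {x19}, {x17, x18, x19}.
Intersecting these: cl(A) = {x19}.
∂A = cl(A) ∖ int(A) = {x19} ∖ {x19} = ∅.


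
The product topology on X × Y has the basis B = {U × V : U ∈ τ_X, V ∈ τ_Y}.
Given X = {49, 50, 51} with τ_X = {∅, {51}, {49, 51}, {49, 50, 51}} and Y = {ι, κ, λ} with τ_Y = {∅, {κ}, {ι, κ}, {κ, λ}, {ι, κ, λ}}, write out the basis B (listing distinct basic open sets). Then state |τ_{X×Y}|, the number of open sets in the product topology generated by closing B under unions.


Basis B = {∅ × ∅, {51} × {κ}, {49, 51} × {κ}, {51} × {ι, κ}, {51} × {κ, λ}, {49, 50, 51} × {κ}, {51} × {ι, κ, λ}, {49, 51} × {ι, κ}, {49, 51} × {κ, λ}, {49, 51} × {ι, κ, λ}, {49, 50, 51} × {ι, κ}, {49, 50, 51} × {κ, λ}, {49, 50, 51} × {ι, κ, λ}}; |τ_{X×Y}| = 30.

Enumerate products U × V with U ∈ τ_X, V ∈ τ_Y (deduplicated):
  ∅ × ∅ = {} (∅)
  {51} × {κ} = {(51,κ)}
  {49, 51} × {κ} = {(49,κ), (51,κ)}
  {51} × {ι, κ} = {(51,ι), (51,κ)}
  {51} × {κ, λ} = {(51,κ), (51,λ)}
  {49, 50, 51} × {κ} = {(49,κ), (50,κ), (51,κ)}
  {51} × {ι, κ, λ} = {(51,ι), (51,κ), (51,λ)}
  {49, 51} × {ι, κ} = {(49,ι), (49,κ), (51,ι), (51,κ)}
  {49, 51} × {κ, λ} = {(49,κ), (49,λ), (51,κ), (51,λ)}
  {49, 51} × {ι, κ, λ} = {(49,ι), (49,κ), (49,λ), (51,ι), (51,κ), (51,λ)}
  {49, 50, 51} × {ι, κ} = {(49,ι), (49,κ), (50,ι), (50,κ), (51,ι), (51,κ)}
  {49, 50, 51} × {κ, λ} = {(49,κ), (49,λ), (50,κ), (50,λ), (51,κ), (51,λ)}
  {49, 50, 51} × {ι, κ, λ} = {(49,ι), (49,κ), (49,λ), (50,ι), (50,κ), (50,λ), (51,ι), (51,κ), (51,λ)}
These 13 distinct sets form the basis B.
Close under arbitrary unions to get τ_{X×Y}; counting gives |τ_{X×Y}| = 30.


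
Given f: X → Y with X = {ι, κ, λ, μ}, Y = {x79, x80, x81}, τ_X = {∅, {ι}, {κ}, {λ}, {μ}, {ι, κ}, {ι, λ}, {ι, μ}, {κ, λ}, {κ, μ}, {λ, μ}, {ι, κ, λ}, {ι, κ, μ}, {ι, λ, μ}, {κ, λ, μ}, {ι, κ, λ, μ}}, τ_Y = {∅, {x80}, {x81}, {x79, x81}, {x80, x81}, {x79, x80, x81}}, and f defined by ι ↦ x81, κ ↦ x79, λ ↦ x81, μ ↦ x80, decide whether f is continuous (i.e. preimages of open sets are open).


f IS continuous.

Compute f^{-1}(U) for each U ∈ τ_Y:
  U = ∅: f^{-1}(U) = ∅ ∈ τ_X ✓.
  U = {x80}: f^{-1}(U) = {μ} ∈ τ_X ✓.
  U = {x81}: f^{-1}(U) = {ι, λ} ∈ τ_X ✓.
  U = {x79, x81}: f^{-1}(U) = {ι, κ, λ} ∈ τ_X ✓.
  U = {x80, x81}: f^{-1}(U) = {ι, λ, μ} ∈ τ_X ✓.
  U = {x79, x80, x81}: f^{-1}(U) = {ι, κ, λ, μ} ∈ τ_X ✓.
Every preimage lies in τ_X, so f IS continuous.


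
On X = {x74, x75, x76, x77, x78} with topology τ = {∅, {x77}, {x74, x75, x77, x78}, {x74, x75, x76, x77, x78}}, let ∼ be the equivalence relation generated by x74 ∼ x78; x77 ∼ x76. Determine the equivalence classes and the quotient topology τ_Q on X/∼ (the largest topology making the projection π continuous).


X/∼ = {[x74=x78], [x75], [x76=x77]}; |τ_Q| = 2.

Equivalence classes: [x74=x78], [x75], [x76=x77].
Quotient map π: X → X/∼ sends x74 ↦ [x74=x78], x75 ↦ [x75], x76 ↦ [x76=x77], x77 ↦ [x76=x77], x78 ↦ [x74=x78].
For each subset V ⊆ X/∼, compute π^{-1}(V) ⊆ X and check whether π^{-1}(V) ∈ τ. V is open in τ_Q iff π^{-1}(V) ∈ τ.
  V = {}: π^{-1}(V) = ∅ ∈ τ ✓.
  V = {[x74=x78]}: π^{-1}(V) = {x74, x78} ∉ τ ✗.
  V = {[x75]}: π^{-1}(V) = {x75} ∉ τ ✗.
  V = {[x74=x78], [x75]}: π^{-1}(V) = {x74, x75, x78} ∉ τ ✗.
  V = {[x76=x77]}: π^{-1}(V) = {x76, x77} ∉ τ ✗.
  V = {[x74=x78], [x76=x77]}: π^{-1}(V) = {x74, x76, x77, x78} ∉ τ ✗.
  V = {[x75], [x76=x77]}: π^{-1}(V) = {x75, x76, x77} ∉ τ ✗.
  V = {[x74=x78], [x75], [x76=x77]}: π^{-1}(V) = {x74, x75, x76, x77, x78} ∈ τ ✓.
Open sets in the quotient: τ_Q = {{}, {[x74=x78], [x75], [x76=x77]}} (2 elements).


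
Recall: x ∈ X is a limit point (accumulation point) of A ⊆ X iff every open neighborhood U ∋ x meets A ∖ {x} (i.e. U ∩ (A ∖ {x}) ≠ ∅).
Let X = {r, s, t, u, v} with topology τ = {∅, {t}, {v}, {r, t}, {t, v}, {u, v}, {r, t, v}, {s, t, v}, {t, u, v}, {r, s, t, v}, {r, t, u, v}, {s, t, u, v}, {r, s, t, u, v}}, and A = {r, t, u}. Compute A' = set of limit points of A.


A' = {r, s}

For each x ∈ X, list the open sets U ∈ τ with x ∈ U, then check whether U ∩ (A ∖ {x}) ≠ ∅ for every such U.
  x = r: opens ∋ x are {r, t}, {r, t, v}, {r, s, t, v}, {r, t, u, v}, {r, s, t, u, v}; each meets A ∖ {r}, so x IS a limit point.
  x = s: opens ∋ x are {s, t, v}, {r, s, t, v}, {s, t, u, v}, {r, s, t, u, v}; each meets A ∖ {s}, so x IS a limit point.
  x = t: open {t} ∋ x has {t} ∩ (A ∖ {t}) = ∅, so x is NOT a limit point.
  x = u: open {u, v} ∋ x has {u, v} ∩ (A ∖ {u}) = ∅, so x is NOT a limit point.
  x = v: open {v} ∋ x has {v} ∩ (A ∖ {v}) = ∅, so x is NOT a limit point.
Collecting: A' = {r, s}.


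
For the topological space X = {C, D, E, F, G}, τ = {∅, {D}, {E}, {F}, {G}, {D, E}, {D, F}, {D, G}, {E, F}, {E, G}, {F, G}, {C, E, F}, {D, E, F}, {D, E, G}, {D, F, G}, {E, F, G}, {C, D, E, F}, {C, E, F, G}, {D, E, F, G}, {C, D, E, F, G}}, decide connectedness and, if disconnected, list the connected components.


(X, τ) is disconnected; components = [{D}, {G}, {C, E, F}].

Find clopen sets (U ∈ τ with X ∖ U ∈ τ):
  U = ∅, X ∖ U = {C, D, E, F, G} — both open, so U is clopen.
  U = {D}, X ∖ U = {C, E, F, G} — both open, so U is clopen.
  U = {G}, X ∖ U = {C, D, E, F} — both open, so U is clopen.
  U = {D, G}, X ∖ U = {C, E, F} — both open, so U is clopen.
  U = {C, E, F}, X ∖ U = {D, G} — both open, so U is clopen.
  U = {C, D, E, F}, X ∖ U = {G} — both open, so U is clopen.
  U = {C, E, F, G}, X ∖ U = {D} — both open, so U is clopen.
  U = {C, D, E, F, G}, X ∖ U = ∅ — both open, so U is clopen.
Nontrivial clopen(s) exist: e.g. {D}. So (X, τ) is disconnected.
Compute connected components by grouping points that agree on all clopens:
  component: {D}
  component: {G}
  component: {C, E, F}


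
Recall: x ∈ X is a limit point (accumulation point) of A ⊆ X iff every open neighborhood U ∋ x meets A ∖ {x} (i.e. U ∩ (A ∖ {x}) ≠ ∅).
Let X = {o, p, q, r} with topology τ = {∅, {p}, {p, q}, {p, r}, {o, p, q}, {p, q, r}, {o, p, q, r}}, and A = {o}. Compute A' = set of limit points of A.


A' = ∅

For each x ∈ X, list the open sets U ∈ τ with x ∈ U, then check whether U ∩ (A ∖ {x}) ≠ ∅ for every such U.
  x = o: open {o, p, q} ∋ x has {o, p, q} ∩ (A ∖ {o}) = ∅, so x is NOT a limit point.
  x = p: open {p} ∋ x has {p} ∩ (A ∖ {p}) = ∅, so x is NOT a limit point.
  x = q: open {p, q} ∋ x has {p, q} ∩ (A ∖ {q}) = ∅, so x is NOT a limit point.
  x = r: open {p, r} ∋ x has {p, r} ∩ (A ∖ {r}) = ∅, so x is NOT a limit point.
Collecting: A' = ∅.


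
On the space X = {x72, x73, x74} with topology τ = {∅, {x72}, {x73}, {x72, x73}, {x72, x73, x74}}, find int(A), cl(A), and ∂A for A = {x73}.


int(A) = {x73}, cl(A) = {x73, x74}, ∂A = {x74}.

Closed sets in (X, τ) are complements of opens:
  closed(X, τ) = {∅, {x74}, {x72, x74}, {x73, x74}, {x72, x73, x74}}.
int(A) = ⋃ {U ∈ τ : U ⊆ A}. Opens contained in A: ∅, {x73}.
Taking the union of these: int(A) = {x73}.
cl(A) = ⋂ {C closed : A ⊆ C}. Closed sets containing A: {x73, x74}, {x72, x73, x74}.
Intersecting these: cl(A) = {x73, x74}.
∂A = cl(A) ∖ int(A) = {x73, x74} ∖ {x73} = {x74}.


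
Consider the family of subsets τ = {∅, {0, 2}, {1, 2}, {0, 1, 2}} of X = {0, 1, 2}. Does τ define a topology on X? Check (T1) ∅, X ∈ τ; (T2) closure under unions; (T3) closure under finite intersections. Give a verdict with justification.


τ is NOT a topology on X.

Axiom (T1): ∅ ∈ τ? Yes; X ∈ τ? Yes.
Axiom (T2/T3): check pairwise unions and intersections of members of τ.
Counterexample for (T3): {0, 2} ∩ {1, 2} = {2} ∉ τ. Therefore τ is NOT a topology.


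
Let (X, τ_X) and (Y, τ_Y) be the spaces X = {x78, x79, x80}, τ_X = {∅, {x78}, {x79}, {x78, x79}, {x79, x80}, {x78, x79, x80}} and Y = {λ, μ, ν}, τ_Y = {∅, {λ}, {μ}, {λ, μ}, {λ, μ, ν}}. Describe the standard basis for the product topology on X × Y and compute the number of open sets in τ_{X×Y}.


Basis B = {∅ × ∅, {x78} × {λ}, {x78} × {μ}, {x79} × {λ}, {x79} × {μ}, {x78} × {λ, μ}, {x78, x79} × {λ}, {x78, x79} × {μ}, {x79} × {λ, μ}, {x79, x80} × {λ}, {x79, x80} × {μ}, {x78} × {λ, μ, ν}, {x78, x79, x80} × {λ}, {x78, x79, x80} × {μ}, {x79} × {λ, μ, ν}, {x78, x79} × {λ, μ}, {x79, x80} × {λ, μ}, {x78, x79} × {λ, μ, ν}, {x78, x79, x80} × {λ, μ}, {x79, x80} × {λ, μ, ν}, {x78, x79, x80} × {λ, μ, ν}}; |τ_{X×Y}| = 70.

Enumerate products U × V with U ∈ τ_X, V ∈ τ_Y (deduplicated):
  ∅ × ∅ = {} (∅)
  {x78} × {λ} = {(x78,λ)}
  {x78} × {μ} = {(x78,μ)}
  {x79} × {λ} = {(x79,λ)}
  {x79} × {μ} = {(x79,μ)}
  {x78} × {λ, μ} = {(x78,λ), (x78,μ)}
  {x78, x79} × {λ} = {(x78,λ), (x79,λ)}
  {x78, x79} × {μ} = {(x78,μ), (x79,μ)}
  {x79} × {λ, μ} = {(x79,λ), (x79,μ)}
  {x79, x80} × {λ} = {(x79,λ), (x80,λ)}
  {x79, x80} × {μ} = {(x79,μ), (x80,μ)}
  {x78} × {λ, μ, ν} = {(x78,λ), (x78,μ), (x78,ν)}
  {x78, x79, x80} × {λ} = {(x78,λ), (x79,λ), (x80,λ)}
  {x78, x79, x80} × {μ} = {(x78,μ), (x79,μ), (x80,μ)}
  {x79} × {λ, μ, ν} = {(x79,λ), (x79,μ), (x79,ν)}
  {x78, x79} × {λ, μ} = {(x78,λ), (x78,μ), (x79,λ), (x79,μ)}
  {x79, x80} × {λ, μ} = {(x79,λ), (x79,μ), (x80,λ), (x80,μ)}
  {x78, x79} × {λ, μ, ν} = {(x78,λ), (x78,μ), (x78,ν), (x79,λ), (x79,μ), (x79,ν)}
  {x78, x79, x80} × {λ, μ} = {(x78,λ), (x78,μ), (x79,λ), (x79,μ), (x80,λ), (x80,μ)}
  {x79, x80} × {λ, μ, ν} = {(x79,λ), (x79,μ), (x79,ν), (x80,λ), (x80,μ), (x80,ν)}
  {x78, x79, x80} × {λ, μ, ν} = {(x78,λ), (x78,μ), (x78,ν), (x79,λ), (x79,μ), (x79,ν), (x80,λ), (x80,μ), (x80,ν)}
These 21 distinct sets form the basis B.
Close under arbitrary unions to get τ_{X×Y}; counting gives |τ_{X×Y}| = 70.


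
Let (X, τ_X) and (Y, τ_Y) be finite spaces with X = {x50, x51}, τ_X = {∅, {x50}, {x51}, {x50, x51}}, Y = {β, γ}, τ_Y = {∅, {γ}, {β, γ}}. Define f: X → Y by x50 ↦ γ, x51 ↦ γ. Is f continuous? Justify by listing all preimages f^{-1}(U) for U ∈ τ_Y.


f IS continuous.

Compute f^{-1}(U) for each U ∈ τ_Y:
  U = ∅: f^{-1}(U) = ∅ ∈ τ_X ✓.
  U = {γ}: f^{-1}(U) = {x50, x51} ∈ τ_X ✓.
  U = {β, γ}: f^{-1}(U) = {x50, x51} ∈ τ_X ✓.
Every preimage lies in τ_X, so f IS continuous.


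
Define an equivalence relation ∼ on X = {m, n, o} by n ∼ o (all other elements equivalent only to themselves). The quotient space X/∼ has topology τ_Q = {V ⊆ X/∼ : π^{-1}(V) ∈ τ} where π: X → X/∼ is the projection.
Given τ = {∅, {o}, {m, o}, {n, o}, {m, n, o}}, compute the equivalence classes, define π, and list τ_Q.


X/∼ = {[m], [n=o]}; |τ_Q| = 3.

Equivalence classes: [m], [n=o].
Quotient map π: X → X/∼ sends m ↦ [m], n ↦ [n=o], o ↦ [n=o].
For each subset V ⊆ X/∼, compute π^{-1}(V) ⊆ X and check whether π^{-1}(V) ∈ τ. V is open in τ_Q iff π^{-1}(V) ∈ τ.
  V = {}: π^{-1}(V) = ∅ ∈ τ ✓.
  V = {[m]}: π^{-1}(V) = {m} ∉ τ ✗.
  V = {[n=o]}: π^{-1}(V) = {n, o} ∈ τ ✓.
  V = {[m], [n=o]}: π^{-1}(V) = {m, n, o} ∈ τ ✓.
Open sets in the quotient: τ_Q = {{}, {[n=o]}, {[m], [n=o]}} (3 elements).


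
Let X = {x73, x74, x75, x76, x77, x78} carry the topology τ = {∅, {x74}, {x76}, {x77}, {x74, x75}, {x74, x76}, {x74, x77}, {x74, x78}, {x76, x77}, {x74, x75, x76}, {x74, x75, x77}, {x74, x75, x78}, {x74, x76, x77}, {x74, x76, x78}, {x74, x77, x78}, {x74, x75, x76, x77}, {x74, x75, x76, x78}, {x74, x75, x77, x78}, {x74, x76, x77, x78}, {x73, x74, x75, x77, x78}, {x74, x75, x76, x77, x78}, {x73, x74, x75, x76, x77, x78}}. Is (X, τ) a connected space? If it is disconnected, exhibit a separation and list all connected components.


(X, τ) is disconnected; components = [{x76}, {x73, x74, x75, x77, x78}].

Find clopen sets (U ∈ τ with X ∖ U ∈ τ):
  U = ∅, X ∖ U = {x73, x74, x75, x76, x77, x78} — both open, so U is clopen.
  U = {x76}, X ∖ U = {x73, x74, x75, x77, x78} — both open, so U is clopen.
  U = {x73, x74, x75, x77, x78}, X ∖ U = {x76} — both open, so U is clopen.
  U = {x73, x74, x75, x76, x77, x78}, X ∖ U = ∅ — both open, so U is clopen.
Nontrivial clopen(s) exist: e.g. {x73, x74, x75, x77, x78}. So (X, τ) is disconnected.
Compute connected components by grouping points that agree on all clopens:
  component: {x76}
  component: {x73, x74, x75, x77, x78}


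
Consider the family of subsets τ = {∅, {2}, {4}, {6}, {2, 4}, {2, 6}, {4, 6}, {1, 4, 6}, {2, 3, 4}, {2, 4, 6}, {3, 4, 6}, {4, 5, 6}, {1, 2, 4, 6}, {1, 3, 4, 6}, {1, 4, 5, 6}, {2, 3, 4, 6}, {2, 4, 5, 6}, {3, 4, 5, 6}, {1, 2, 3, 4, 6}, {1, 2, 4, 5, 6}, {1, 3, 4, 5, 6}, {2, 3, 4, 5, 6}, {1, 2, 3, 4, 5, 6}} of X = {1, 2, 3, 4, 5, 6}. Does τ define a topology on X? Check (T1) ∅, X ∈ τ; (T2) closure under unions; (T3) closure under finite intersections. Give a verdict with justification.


τ is NOT a topology on X.

Axiom (T1): ∅ ∈ τ? Yes; X ∈ τ? Yes.
Axiom (T2/T3): check pairwise unions and intersections of members of τ.
Counterexample for (T3): {2, 3, 4} ∩ {3, 4, 6} = {3, 4} ∉ τ. Therefore τ is NOT a topology.


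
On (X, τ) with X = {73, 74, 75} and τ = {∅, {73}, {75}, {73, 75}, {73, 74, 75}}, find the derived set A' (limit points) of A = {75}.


A' = {74}

For each x ∈ X, list the open sets U ∈ τ with x ∈ U, then check whether U ∩ (A ∖ {x}) ≠ ∅ for every such U.
  x = 73: open {73} ∋ x has {73} ∩ (A ∖ {73}) = ∅, so x is NOT a limit point.
  x = 74: opens ∋ x are {73, 74, 75}; each meets A ∖ {74}, so x IS a limit point.
  x = 75: open {75} ∋ x has {75} ∩ (A ∖ {75}) = ∅, so x is NOT a limit point.
Collecting: A' = {74}.


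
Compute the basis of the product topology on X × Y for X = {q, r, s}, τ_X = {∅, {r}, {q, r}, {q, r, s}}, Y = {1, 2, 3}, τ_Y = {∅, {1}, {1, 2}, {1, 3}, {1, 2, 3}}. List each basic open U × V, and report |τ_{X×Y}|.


Basis B = {∅ × ∅, {r} × {1}, {q, r} × {1}, {r} × {1, 2}, {r} × {1, 3}, {q, r, s} × {1}, {r} × {1, 2, 3}, {q, r} × {1, 2}, {q, r} × {1, 3}, {q, r} × {1, 2, 3}, {q, r, s} × {1, 2}, {q, r, s} × {1, 3}, {q, r, s} × {1, 2, 3}}; |τ_{X×Y}| = 30.

Enumerate products U × V with U ∈ τ_X, V ∈ τ_Y (deduplicated):
  ∅ × ∅ = {} (∅)
  {r} × {1} = {(r,1)}
  {q, r} × {1} = {(q,1), (r,1)}
  {r} × {1, 2} = {(r,1), (r,2)}
  {r} × {1, 3} = {(r,1), (r,3)}
  {q, r, s} × {1} = {(q,1), (r,1), (s,1)}
  {r} × {1, 2, 3} = {(r,1), (r,2), (r,3)}
  {q, r} × {1, 2} = {(q,1), (q,2), (r,1), (r,2)}
  {q, r} × {1, 3} = {(q,1), (q,3), (r,1), (r,3)}
  {q, r} × {1, 2, 3} = {(q,1), (q,2), (q,3), (r,1), (r,2), (r,3)}
  {q, r, s} × {1, 2} = {(q,1), (q,2), (r,1), (r,2), (s,1), (s,2)}
  {q, r, s} × {1, 3} = {(q,1), (q,3), (r,1), (r,3), (s,1), (s,3)}
  {q, r, s} × {1, 2, 3} = {(q,1), (q,2), (q,3), (r,1), (r,2), (r,3), (s,1), (s,2), (s,3)}
These 13 distinct sets form the basis B.
Close under arbitrary unions to get τ_{X×Y}; counting gives |τ_{X×Y}| = 30.


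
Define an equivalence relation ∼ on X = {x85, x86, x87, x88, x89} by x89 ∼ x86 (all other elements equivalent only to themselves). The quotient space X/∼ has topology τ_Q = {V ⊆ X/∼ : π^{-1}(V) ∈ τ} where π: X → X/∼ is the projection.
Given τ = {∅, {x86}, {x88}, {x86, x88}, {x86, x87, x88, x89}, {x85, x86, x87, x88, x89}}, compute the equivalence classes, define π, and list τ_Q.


X/∼ = {[x85], [x86=x89], [x87], [x88]}; |τ_Q| = 4.

Equivalence classes: [x85], [x86=x89], [x87], [x88].
Quotient map π: X → X/∼ sends x85 ↦ [x85], x86 ↦ [x86=x89], x87 ↦ [x87], x88 ↦ [x88], x89 ↦ [x86=x89].
For each subset V ⊆ X/∼, compute π^{-1}(V) ⊆ X and check whether π^{-1}(V) ∈ τ. V is open in τ_Q iff π^{-1}(V) ∈ τ.
  V = {}: π^{-1}(V) = ∅ ∈ τ ✓.
  V = {[x85]}: π^{-1}(V) = {x85} ∉ τ ✗.
  V = {[x86=x89]}: π^{-1}(V) = {x86, x89} ∉ τ ✗.
  V = {[x85], [x86=x89]}: π^{-1}(V) = {x85, x86, x89} ∉ τ ✗.
  V = {[x87]}: π^{-1}(V) = {x87} ∉ τ ✗.
  V = {[x85], [x87]}: π^{-1}(V) = {x85, x87} ∉ τ ✗.
  V = {[x86=x89], [x87]}: π^{-1}(V) = {x86, x87, x89} ∉ τ ✗.
  V = {[x85], [x86=x89], [x87]}: π^{-1}(V) = {x85, x86, x87, x89} ∉ τ ✗.
  V = {[x88]}: π^{-1}(V) = {x88} ∈ τ ✓.
  V = {[x85], [x88]}: π^{-1}(V) = {x85, x88} ∉ τ ✗.
  V = {[x86=x89], [x88]}: π^{-1}(V) = {x86, x88, x89} ∉ τ ✗.
  V = {[x85], [x86=x89], [x88]}: π^{-1}(V) = {x85, x86, x88, x89} ∉ τ ✗.
  V = {[x87], [x88]}: π^{-1}(V) = {x87, x88} ∉ τ ✗.
  V = {[x85], [x87], [x88]}: π^{-1}(V) = {x85, x87, x88} ∉ τ ✗.
  V = {[x86=x89], [x87], [x88]}: π^{-1}(V) = {x86, x87, x88, x89} ∈ τ ✓.
  V = {[x85], [x86=x89], [x87], [x88]}: π^{-1}(V) = {x85, x86, x87, x88, x89} ∈ τ ✓.
Open sets in the quotient: τ_Q = {{}, {[x88]}, {[x86=x89], [x87], [x88]}, {[x85], [x86=x89], [x87], [x88]}} (4 elements).


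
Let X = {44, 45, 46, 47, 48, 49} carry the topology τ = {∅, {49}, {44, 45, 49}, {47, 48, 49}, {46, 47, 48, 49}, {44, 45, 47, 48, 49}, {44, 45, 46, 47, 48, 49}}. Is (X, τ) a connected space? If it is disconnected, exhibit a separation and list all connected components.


(X, τ) is connected.

Find clopen sets (U ∈ τ with X ∖ U ∈ τ):
  U = ∅, X ∖ U = {44, 45, 46, 47, 48, 49} — both open, so U is clopen.
  U = {44, 45, 46, 47, 48, 49}, X ∖ U = ∅ — both open, so U is clopen.
Only trivial clopens (∅ and X) exist, so (X, τ) is connected.
Compute connected components by grouping points that agree on all clopens:
  component: {44, 45, 46, 47, 48, 49}


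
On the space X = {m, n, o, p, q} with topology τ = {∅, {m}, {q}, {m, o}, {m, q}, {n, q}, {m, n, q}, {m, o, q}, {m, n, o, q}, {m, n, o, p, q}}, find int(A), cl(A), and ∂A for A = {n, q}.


int(A) = {n, q}, cl(A) = {n, p, q}, ∂A = {p}.

Closed sets in (X, τ) are complements of opens:
  closed(X, τ) = {∅, {p}, {n, p}, {o, p}, {m, o, p}, {n, o, p}, {n, p, q}, {m, n, o, p}, {n, o, p, q}, {m, n, o, p, q}}.
int(A) = ⋃ {U ∈ τ : U ⊆ A}. Opens contained in A: ∅, {q}, {n, q}.
Taking the union of these: int(A) = {n, q}.
cl(A) = ⋂ {C closed : A ⊆ C}. Closed sets containing A: {n, p, q}, {n, o, p, q}, {m, n, o, p, q}.
Intersecting these: cl(A) = {n, p, q}.
∂A = cl(A) ∖ int(A) = {n, p, q} ∖ {n, q} = {p}.


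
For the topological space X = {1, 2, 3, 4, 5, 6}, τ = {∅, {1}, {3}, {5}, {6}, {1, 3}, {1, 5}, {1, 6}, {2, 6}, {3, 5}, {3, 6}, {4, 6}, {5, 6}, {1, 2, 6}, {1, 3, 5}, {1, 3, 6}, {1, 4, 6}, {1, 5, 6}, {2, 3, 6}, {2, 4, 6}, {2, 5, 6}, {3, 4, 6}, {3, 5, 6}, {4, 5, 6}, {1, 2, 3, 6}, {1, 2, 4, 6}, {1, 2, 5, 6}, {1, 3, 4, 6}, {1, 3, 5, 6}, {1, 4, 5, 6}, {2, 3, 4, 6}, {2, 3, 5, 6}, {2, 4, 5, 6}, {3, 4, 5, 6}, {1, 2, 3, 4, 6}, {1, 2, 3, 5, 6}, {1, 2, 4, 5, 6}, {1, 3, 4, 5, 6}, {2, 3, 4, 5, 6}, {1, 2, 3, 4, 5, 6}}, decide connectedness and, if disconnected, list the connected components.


(X, τ) is disconnected; components = [{1}, {3}, {5}, {2, 4, 6}].

Find clopen sets (U ∈ τ with X ∖ U ∈ τ):
  U = ∅, X ∖ U = {1, 2, 3, 4, 5, 6} — both open, so U is clopen.
  U = {1}, X ∖ U = {2, 3, 4, 5, 6} — both open, so U is clopen.
  U = {3}, X ∖ U = {1, 2, 4, 5, 6} — both open, so U is clopen.
  U = {5}, X ∖ U = {1, 2, 3, 4, 6} — both open, so U is clopen.
  U = {1, 3}, X ∖ U = {2, 4, 5, 6} — both open, so U is clopen.
  U = {1, 5}, X ∖ U = {2, 3, 4, 6} — both open, so U is clopen.
  U = {3, 5}, X ∖ U = {1, 2, 4, 6} — both open, so U is clopen.
  U = {1, 3, 5}, X ∖ U = {2, 4, 6} — both open, so U is clopen.
  U = {2, 4, 6}, X ∖ U = {1, 3, 5} — both open, so U is clopen.
  U = {1, 2, 4, 6}, X ∖ U = {3, 5} — both open, so U is clopen.
  U = {2, 3, 4, 6}, X ∖ U = {1, 5} — both open, so U is clopen.
  U = {2, 4, 5, 6}, X ∖ U = {1, 3} — both open, so U is clopen.
  U = {1, 2, 3, 4, 6}, X ∖ U = {5} — both open, so U is clopen.
  U = {1, 2, 4, 5, 6}, X ∖ U = {3} — both open, so U is clopen.
  U = {2, 3, 4, 5, 6}, X ∖ U = {1} — both open, so U is clopen.
  U = {1, 2, 3, 4, 5, 6}, X ∖ U = ∅ — both open, so U is clopen.
Nontrivial clopen(s) exist: e.g. {1, 3, 5}. So (X, τ) is disconnected.
Compute connected components by grouping points that agree on all clopens:
  component: {1}
  component: {3}
  component: {5}
  component: {2, 4, 6}


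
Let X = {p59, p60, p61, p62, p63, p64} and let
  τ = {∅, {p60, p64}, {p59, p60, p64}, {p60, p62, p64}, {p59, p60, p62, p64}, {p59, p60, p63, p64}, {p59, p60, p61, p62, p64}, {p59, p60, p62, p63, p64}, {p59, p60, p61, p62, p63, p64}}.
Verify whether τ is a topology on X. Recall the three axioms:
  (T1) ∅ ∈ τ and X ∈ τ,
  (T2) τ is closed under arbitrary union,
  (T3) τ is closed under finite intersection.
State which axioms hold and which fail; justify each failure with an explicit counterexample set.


τ IS a topology on X.

Axiom (T1): ∅ ∈ τ? Yes; X ∈ τ? Yes.
Axiom (T2/T3): check pairwise unions and intersections of members of τ.
All pairwise intersections and unions checked — each lies in τ. Therefore τ satisfies (T1), (T2), (T3): it IS a topology on X.


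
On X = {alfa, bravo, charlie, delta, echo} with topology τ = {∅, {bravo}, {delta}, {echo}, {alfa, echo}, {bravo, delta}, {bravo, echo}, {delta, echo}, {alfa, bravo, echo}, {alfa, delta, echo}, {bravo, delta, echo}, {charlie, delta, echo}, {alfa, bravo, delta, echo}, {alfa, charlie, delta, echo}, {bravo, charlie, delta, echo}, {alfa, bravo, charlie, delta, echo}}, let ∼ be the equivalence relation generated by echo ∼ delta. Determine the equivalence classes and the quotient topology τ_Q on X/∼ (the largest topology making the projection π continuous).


X/∼ = {[alfa], [bravo], [charlie], [delta=echo]}; |τ_Q| = 10.

Equivalence classes: [alfa], [bravo], [charlie], [delta=echo].
Quotient map π: X → X/∼ sends alfa ↦ [alfa], bravo ↦ [bravo], charlie ↦ [charlie], delta ↦ [delta=echo], echo ↦ [delta=echo].
For each subset V ⊆ X/∼, compute π^{-1}(V) ⊆ X and check whether π^{-1}(V) ∈ τ. V is open in τ_Q iff π^{-1}(V) ∈ τ.
  V = {}: π^{-1}(V) = ∅ ∈ τ ✓.
  V = {[alfa]}: π^{-1}(V) = {alfa} ∉ τ ✗.
  V = {[bravo]}: π^{-1}(V) = {bravo} ∈ τ ✓.
  V = {[alfa], [bravo]}: π^{-1}(V) = {alfa, bravo} ∉ τ ✗.
  V = {[charlie]}: π^{-1}(V) = {charlie} ∉ τ ✗.
  V = {[alfa], [charlie]}: π^{-1}(V) = {alfa, charlie} ∉ τ ✗.
  V = {[bravo], [charlie]}: π^{-1}(V) = {bravo, charlie} ∉ τ ✗.
  V = {[alfa], [bravo], [charlie]}: π^{-1}(V) = {alfa, bravo, charlie} ∉ τ ✗.
  V = {[delta=echo]}: π^{-1}(V) = {delta, echo} ∈ τ ✓.
  V = {[alfa], [delta=echo]}: π^{-1}(V) = {alfa, delta, echo} ∈ τ ✓.
  V = {[bravo], [delta=echo]}: π^{-1}(V) = {bravo, delta, echo} ∈ τ ✓.
  V = {[alfa], [bravo], [delta=echo]}: π^{-1}(V) = {alfa, bravo, delta, echo} ∈ τ ✓.
  V = {[charlie], [delta=echo]}: π^{-1}(V) = {charlie, delta, echo} ∈ τ ✓.
  V = {[alfa], [charlie], [delta=echo]}: π^{-1}(V) = {alfa, charlie, delta, echo} ∈ τ ✓.
  V = {[bravo], [charlie], [delta=echo]}: π^{-1}(V) = {bravo, charlie, delta, echo} ∈ τ ✓.
  V = {[alfa], [bravo], [charlie], [delta=echo]}: π^{-1}(V) = {alfa, bravo, charlie, delta, echo} ∈ τ ✓.
Open sets in the quotient: τ_Q = {{}, {[bravo]}, {[delta=echo]}, {[alfa], [delta=echo]}, {[bravo], [delta=echo]}, {[alfa], [bravo], [delta=echo]}, {[charlie], [delta=echo]}, {[alfa], [charlie], [delta=echo]}, {[bravo], [charlie], [delta=echo]}, {[alfa], [bravo], [charlie], [delta=echo]}} (10 elements).


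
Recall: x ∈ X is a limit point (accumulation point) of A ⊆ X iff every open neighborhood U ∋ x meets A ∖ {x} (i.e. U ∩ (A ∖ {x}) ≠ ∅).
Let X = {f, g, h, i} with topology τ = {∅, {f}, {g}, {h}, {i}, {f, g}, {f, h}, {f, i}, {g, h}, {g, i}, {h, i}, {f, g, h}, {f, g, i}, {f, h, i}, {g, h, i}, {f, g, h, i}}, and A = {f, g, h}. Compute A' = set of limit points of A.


A' = ∅

For each x ∈ X, list the open sets U ∈ τ with x ∈ U, then check whether U ∩ (A ∖ {x}) ≠ ∅ for every such U.
  x = f: open {f} ∋ x has {f} ∩ (A ∖ {f}) = ∅, so x is NOT a limit point.
  x = g: open {g} ∋ x has {g} ∩ (A ∖ {g}) = ∅, so x is NOT a limit point.
  x = h: open {h} ∋ x has {h} ∩ (A ∖ {h}) = ∅, so x is NOT a limit point.
  x = i: open {i} ∋ x has {i} ∩ (A ∖ {i}) = ∅, so x is NOT a limit point.
Collecting: A' = ∅.


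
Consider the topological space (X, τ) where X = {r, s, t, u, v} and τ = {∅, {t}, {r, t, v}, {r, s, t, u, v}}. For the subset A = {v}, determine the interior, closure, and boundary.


int(A) = ∅, cl(A) = {r, s, u, v}, ∂A = {r, s, u, v}.

Closed sets in (X, τ) are complements of opens:
  closed(X, τ) = {∅, {s, u}, {r, s, u, v}, {r, s, t, u, v}}.
int(A) = ⋃ {U ∈ τ : U ⊆ A}. Opens contained in A: ∅.
Taking the union of these: int(A) = ∅.
cl(A) = ⋂ {C closed : A ⊆ C}. Closed sets containing A: {r, s, u, v}, {r, s, t, u, v}.
Intersecting these: cl(A) = {r, s, u, v}.
∂A = cl(A) ∖ int(A) = {r, s, u, v} ∖ ∅ = {r, s, u, v}.


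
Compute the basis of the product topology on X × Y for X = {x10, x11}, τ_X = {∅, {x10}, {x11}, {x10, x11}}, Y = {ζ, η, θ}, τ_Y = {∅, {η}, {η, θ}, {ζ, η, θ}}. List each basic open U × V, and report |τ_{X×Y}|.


Basis B = {∅ × ∅, {x10} × {η}, {x11} × {η}, {x10} × {η, θ}, {x10, x11} × {η}, {x11} × {η, θ}, {x10} × {ζ, η, θ}, {x11} × {ζ, η, θ}, {x10, x11} × {η, θ}, {x10, x11} × {ζ, η, θ}}; |τ_{X×Y}| = 16.

Enumerate products U × V with U ∈ τ_X, V ∈ τ_Y (deduplicated):
  ∅ × ∅ = {} (∅)
  {x10} × {η} = {(x10,η)}
  {x11} × {η} = {(x11,η)}
  {x10} × {η, θ} = {(x10,η), (x10,θ)}
  {x10, x11} × {η} = {(x10,η), (x11,η)}
  {x11} × {η, θ} = {(x11,η), (x11,θ)}
  {x10} × {ζ, η, θ} = {(x10,ζ), (x10,η), (x10,θ)}
  {x11} × {ζ, η, θ} = {(x11,ζ), (x11,η), (x11,θ)}
  {x10, x11} × {η, θ} = {(x10,η), (x10,θ), (x11,η), (x11,θ)}
  {x10, x11} × {ζ, η, θ} = {(x10,ζ), (x10,η), (x10,θ), (x11,ζ), (x11,η), (x11,θ)}
These 10 distinct sets form the basis B.
Close under arbitrary unions to get τ_{X×Y}; counting gives |τ_{X×Y}| = 16.


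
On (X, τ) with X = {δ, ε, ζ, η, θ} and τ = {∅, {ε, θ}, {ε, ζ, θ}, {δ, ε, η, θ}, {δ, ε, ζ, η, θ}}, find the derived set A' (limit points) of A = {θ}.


A' = {δ, ε, ζ, η}

For each x ∈ X, list the open sets U ∈ τ with x ∈ U, then check whether U ∩ (A ∖ {x}) ≠ ∅ for every such U.
  x = δ: opens ∋ x are {δ, ε, η, θ}, {δ, ε, ζ, η, θ}; each meets A ∖ {δ}, so x IS a limit point.
  x = ε: opens ∋ x are {ε, θ}, {ε, ζ, θ}, {δ, ε, η, θ}, {δ, ε, ζ, η, θ}; each meets A ∖ {ε}, so x IS a limit point.
  x = ζ: opens ∋ x are {ε, ζ, θ}, {δ, ε, ζ, η, θ}; each meets A ∖ {ζ}, so x IS a limit point.
  x = η: opens ∋ x are {δ, ε, η, θ}, {δ, ε, ζ, η, θ}; each meets A ∖ {η}, so x IS a limit point.
  x = θ: open {ε, θ} ∋ x has {ε, θ} ∩ (A ∖ {θ}) = ∅, so x is NOT a limit point.
Collecting: A' = {δ, ε, ζ, η}.


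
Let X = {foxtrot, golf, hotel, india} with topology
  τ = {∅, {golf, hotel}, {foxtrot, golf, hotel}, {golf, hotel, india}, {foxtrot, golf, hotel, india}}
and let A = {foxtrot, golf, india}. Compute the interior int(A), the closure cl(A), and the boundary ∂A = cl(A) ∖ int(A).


int(A) = ∅, cl(A) = {foxtrot, golf, hotel, india}, ∂A = {foxtrot, golf, hotel, india}.

Closed sets in (X, τ) are complements of opens:
  closed(X, τ) = {∅, {foxtrot}, {india}, {foxtrot, india}, {foxtrot, golf, hotel, india}}.
int(A) = ⋃ {U ∈ τ : U ⊆ A}. Opens contained in A: ∅.
Taking the union of these: int(A) = ∅.
cl(A) = ⋂ {C closed : A ⊆ C}. Closed sets containing A: {foxtrot, golf, hotel, india}.
Intersecting these: cl(A) = {foxtrot, golf, hotel, india}.
∂A = cl(A) ∖ int(A) = {foxtrot, golf, hotel, india} ∖ ∅ = {foxtrot, golf, hotel, india}.


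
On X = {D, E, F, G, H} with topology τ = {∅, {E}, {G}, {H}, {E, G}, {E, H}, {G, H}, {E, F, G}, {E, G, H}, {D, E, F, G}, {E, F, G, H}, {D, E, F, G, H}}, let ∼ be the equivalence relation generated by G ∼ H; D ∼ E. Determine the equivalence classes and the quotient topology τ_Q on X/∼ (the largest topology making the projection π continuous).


X/∼ = {[D=E], [F], [G=H]}; |τ_Q| = 3.

Equivalence classes: [D=E], [F], [G=H].
Quotient map π: X → X/∼ sends D ↦ [D=E], E ↦ [D=E], F ↦ [F], G ↦ [G=H], H ↦ [G=H].
For each subset V ⊆ X/∼, compute π^{-1}(V) ⊆ X and check whether π^{-1}(V) ∈ τ. V is open in τ_Q iff π^{-1}(V) ∈ τ.
  V = {}: π^{-1}(V) = ∅ ∈ τ ✓.
  V = {[D=E]}: π^{-1}(V) = {D, E} ∉ τ ✗.
  V = {[F]}: π^{-1}(V) = {F} ∉ τ ✗.
  V = {[D=E], [F]}: π^{-1}(V) = {D, E, F} ∉ τ ✗.
  V = {[G=H]}: π^{-1}(V) = {G, H} ∈ τ ✓.
  V = {[D=E], [G=H]}: π^{-1}(V) = {D, E, G, H} ∉ τ ✗.
  V = {[F], [G=H]}: π^{-1}(V) = {F, G, H} ∉ τ ✗.
  V = {[D=E], [F], [G=H]}: π^{-1}(V) = {D, E, F, G, H} ∈ τ ✓.
Open sets in the quotient: τ_Q = {{}, {[G=H]}, {[D=E], [F], [G=H]}} (3 elements).


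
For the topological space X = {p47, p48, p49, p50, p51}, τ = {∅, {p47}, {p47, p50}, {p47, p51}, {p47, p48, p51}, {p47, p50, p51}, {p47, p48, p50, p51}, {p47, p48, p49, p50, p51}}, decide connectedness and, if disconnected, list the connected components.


(X, τ) is connected.

Find clopen sets (U ∈ τ with X ∖ U ∈ τ):
  U = ∅, X ∖ U = {p47, p48, p49, p50, p51} — both open, so U is clopen.
  U = {p47, p48, p49, p50, p51}, X ∖ U = ∅ — both open, so U is clopen.
Only trivial clopens (∅ and X) exist, so (X, τ) is connected.
Compute connected components by grouping points that agree on all clopens:
  component: {p47, p48, p49, p50, p51}


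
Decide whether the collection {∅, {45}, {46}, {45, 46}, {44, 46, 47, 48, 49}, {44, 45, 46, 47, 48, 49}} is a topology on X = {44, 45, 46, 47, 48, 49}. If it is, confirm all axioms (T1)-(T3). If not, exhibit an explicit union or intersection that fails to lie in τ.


τ IS a topology on X.

Axiom (T1): ∅ ∈ τ? Yes; X ∈ τ? Yes.
Axiom (T2/T3): check pairwise unions and intersections of members of τ.
All pairwise intersections and unions checked — each lies in τ. Therefore τ satisfies (T1), (T2), (T3): it IS a topology on X.


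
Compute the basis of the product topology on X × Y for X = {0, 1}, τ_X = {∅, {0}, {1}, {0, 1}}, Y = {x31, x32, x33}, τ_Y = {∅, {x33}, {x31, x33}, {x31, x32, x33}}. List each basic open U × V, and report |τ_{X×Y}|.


Basis B = {∅ × ∅, {0} × {x33}, {1} × {x33}, {0} × {x31, x33}, {0, 1} × {x33}, {1} × {x31, x33}, {0} × {x31, x32, x33}, {1} × {x31, x32, x33}, {0, 1} × {x31, x33}, {0, 1} × {x31, x32, x33}}; |τ_{X×Y}| = 16.

Enumerate products U × V with U ∈ τ_X, V ∈ τ_Y (deduplicated):
  ∅ × ∅ = {} (∅)
  {0} × {x33} = {(0,x33)}
  {1} × {x33} = {(1,x33)}
  {0} × {x31, x33} = {(0,x31), (0,x33)}
  {0, 1} × {x33} = {(0,x33), (1,x33)}
  {1} × {x31, x33} = {(1,x31), (1,x33)}
  {0} × {x31, x32, x33} = {(0,x31), (0,x32), (0,x33)}
  {1} × {x31, x32, x33} = {(1,x31), (1,x32), (1,x33)}
  {0, 1} × {x31, x33} = {(0,x31), (0,x33), (1,x31), (1,x33)}
  {0, 1} × {x31, x32, x33} = {(0,x31), (0,x32), (0,x33), (1,x31), (1,x32), (1,x33)}
These 10 distinct sets form the basis B.
Close under arbitrary unions to get τ_{X×Y}; counting gives |τ_{X×Y}| = 16.


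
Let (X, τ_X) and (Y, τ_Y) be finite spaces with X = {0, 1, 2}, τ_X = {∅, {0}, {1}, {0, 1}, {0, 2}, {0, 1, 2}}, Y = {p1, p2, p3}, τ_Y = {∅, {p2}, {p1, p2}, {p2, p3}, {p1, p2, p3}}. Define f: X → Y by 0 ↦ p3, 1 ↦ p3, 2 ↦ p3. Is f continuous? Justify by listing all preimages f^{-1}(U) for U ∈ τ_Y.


f IS continuous.

Compute f^{-1}(U) for each U ∈ τ_Y:
  U = ∅: f^{-1}(U) = ∅ ∈ τ_X ✓.
  U = {p2}: f^{-1}(U) = ∅ ∈ τ_X ✓.
  U = {p1, p2}: f^{-1}(U) = ∅ ∈ τ_X ✓.
  U = {p2, p3}: f^{-1}(U) = {0, 1, 2} ∈ τ_X ✓.
  U = {p1, p2, p3}: f^{-1}(U) = {0, 1, 2} ∈ τ_X ✓.
Every preimage lies in τ_X, so f IS continuous.


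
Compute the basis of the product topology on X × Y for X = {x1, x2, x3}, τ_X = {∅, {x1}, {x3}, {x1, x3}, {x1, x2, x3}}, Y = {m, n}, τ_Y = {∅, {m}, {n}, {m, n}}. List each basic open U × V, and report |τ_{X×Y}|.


Basis B = {∅ × ∅, {x1} × {m}, {x1} × {n}, {x3} × {m}, {x3} × {n}, {x1} × {m, n}, {x1, x3} × {m}, {x1, x3} × {n}, {x3} × {m, n}, {x1, x2, x3} × {m}, {x1, x2, x3} × {n}, {x1, x3} × {m, n}, {x1, x2, x3} × {m, n}}; |τ_{X×Y}| = 25.

Enumerate products U × V with U ∈ τ_X, V ∈ τ_Y (deduplicated):
  ∅ × ∅ = {} (∅)
  {x1} × {m} = {(x1,m)}
  {x1} × {n} = {(x1,n)}
  {x3} × {m} = {(x3,m)}
  {x3} × {n} = {(x3,n)}
  {x1} × {m, n} = {(x1,m), (x1,n)}
  {x1, x3} × {m} = {(x1,m), (x3,m)}
  {x1, x3} × {n} = {(x1,n), (x3,n)}
  {x3} × {m, n} = {(x3,m), (x3,n)}
  {x1, x2, x3} × {m} = {(x1,m), (x2,m), (x3,m)}
  {x1, x2, x3} × {n} = {(x1,n), (x2,n), (x3,n)}
  {x1, x3} × {m, n} = {(x1,m), (x1,n), (x3,m), (x3,n)}
  {x1, x2, x3} × {m, n} = {(x1,m), (x1,n), (x2,m), (x2,n), (x3,m), (x3,n)}
These 13 distinct sets form the basis B.
Close under arbitrary unions to get τ_{X×Y}; counting gives |τ_{X×Y}| = 25.


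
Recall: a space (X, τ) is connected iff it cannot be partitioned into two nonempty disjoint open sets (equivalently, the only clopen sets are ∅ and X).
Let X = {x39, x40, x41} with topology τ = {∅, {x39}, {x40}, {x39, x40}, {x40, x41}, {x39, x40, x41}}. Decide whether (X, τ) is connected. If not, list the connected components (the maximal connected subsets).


(X, τ) is disconnected; components = [{x39}, {x40, x41}].

Find clopen sets (U ∈ τ with X ∖ U ∈ τ):
  U = ∅, X ∖ U = {x39, x40, x41} — both open, so U is clopen.
  U = {x39}, X ∖ U = {x40, x41} — both open, so U is clopen.
  U = {x40, x41}, X ∖ U = {x39} — both open, so U is clopen.
  U = {x39, x40, x41}, X ∖ U = ∅ — both open, so U is clopen.
Nontrivial clopen(s) exist: e.g. {x40, x41}. So (X, τ) is disconnected.
Compute connected components by grouping points that agree on all clopens:
  component: {x39}
  component: {x40, x41}


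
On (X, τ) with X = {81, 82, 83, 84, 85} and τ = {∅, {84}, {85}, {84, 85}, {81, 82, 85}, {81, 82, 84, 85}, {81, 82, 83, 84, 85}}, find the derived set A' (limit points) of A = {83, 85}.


A' = {81, 82, 83}

For each x ∈ X, list the open sets U ∈ τ with x ∈ U, then check whether U ∩ (A ∖ {x}) ≠ ∅ for every such U.
  x = 81: opens ∋ x are {81, 82, 85}, {81, 82, 84, 85}, {81, 82, 83, 84, 85}; each meets A ∖ {81}, so x IS a limit point.
  x = 82: opens ∋ x are {81, 82, 85}, {81, 82, 84, 85}, {81, 82, 83, 84, 85}; each meets A ∖ {82}, so x IS a limit point.
  x = 83: opens ∋ x are {81, 82, 83, 84, 85}; each meets A ∖ {83}, so x IS a limit point.
  x = 84: open {84} ∋ x has {84} ∩ (A ∖ {84}) = ∅, so x is NOT a limit point.
  x = 85: open {85} ∋ x has {85} ∩ (A ∖ {85}) = ∅, so x is NOT a limit point.
Collecting: A' = {81, 82, 83}.


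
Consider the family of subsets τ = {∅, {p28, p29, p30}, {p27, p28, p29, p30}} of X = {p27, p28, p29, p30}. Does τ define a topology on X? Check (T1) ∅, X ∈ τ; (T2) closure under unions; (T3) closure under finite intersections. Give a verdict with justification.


τ IS a topology on X.

Axiom (T1): ∅ ∈ τ? Yes; X ∈ τ? Yes.
Axiom (T2/T3): check pairwise unions and intersections of members of τ.
All pairwise intersections and unions checked — each lies in τ. Therefore τ satisfies (T1), (T2), (T3): it IS a topology on X.


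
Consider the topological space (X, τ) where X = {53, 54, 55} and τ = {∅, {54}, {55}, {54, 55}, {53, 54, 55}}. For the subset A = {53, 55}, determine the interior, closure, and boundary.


int(A) = {55}, cl(A) = {53, 55}, ∂A = {53}.

Closed sets in (X, τ) are complements of opens:
  closed(X, τ) = {∅, {53}, {53, 54}, {53, 55}, {53, 54, 55}}.
int(A) = ⋃ {U ∈ τ : U ⊆ A}. Opens contained in A: ∅, {55}.
Taking the union of these: int(A) = {55}.
cl(A) = ⋂ {C closed : A ⊆ C}. Closed sets containing A: {53, 55}, {53, 54, 55}.
Intersecting these: cl(A) = {53, 55}.
∂A = cl(A) ∖ int(A) = {53, 55} ∖ {55} = {53}.


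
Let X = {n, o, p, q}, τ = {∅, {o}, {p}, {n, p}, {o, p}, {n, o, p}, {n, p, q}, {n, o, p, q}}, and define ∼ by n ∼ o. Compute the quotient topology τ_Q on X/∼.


X/∼ = {[n=o], [p], [q]}; |τ_Q| = 4.

Equivalence classes: [n=o], [p], [q].
Quotient map π: X → X/∼ sends n ↦ [n=o], o ↦ [n=o], p ↦ [p], q ↦ [q].
For each subset V ⊆ X/∼, compute π^{-1}(V) ⊆ X and check whether π^{-1}(V) ∈ τ. V is open in τ_Q iff π^{-1}(V) ∈ τ.
  V = {}: π^{-1}(V) = ∅ ∈ τ ✓.
  V = {[n=o]}: π^{-1}(V) = {n, o} ∉ τ ✗.
  V = {[p]}: π^{-1}(V) = {p} ∈ τ ✓.
  V = {[n=o], [p]}: π^{-1}(V) = {n, o, p} ∈ τ ✓.
  V = {[q]}: π^{-1}(V) = {q} ∉ τ ✗.
  V = {[n=o], [q]}: π^{-1}(V) = {n, o, q} ∉ τ ✗.
  V = {[p], [q]}: π^{-1}(V) = {p, q} ∉ τ ✗.
  V = {[n=o], [p], [q]}: π^{-1}(V) = {n, o, p, q} ∈ τ ✓.
Open sets in the quotient: τ_Q = {{}, {[p]}, {[n=o], [p]}, {[n=o], [p], [q]}} (4 elements).


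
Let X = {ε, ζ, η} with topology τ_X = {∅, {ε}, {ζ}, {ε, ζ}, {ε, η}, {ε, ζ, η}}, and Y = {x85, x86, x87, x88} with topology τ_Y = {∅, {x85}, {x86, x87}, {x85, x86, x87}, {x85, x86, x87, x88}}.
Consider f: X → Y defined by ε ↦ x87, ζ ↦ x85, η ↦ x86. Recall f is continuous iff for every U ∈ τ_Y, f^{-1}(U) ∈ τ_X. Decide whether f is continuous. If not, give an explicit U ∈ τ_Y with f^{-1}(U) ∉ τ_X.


f IS continuous.

Compute f^{-1}(U) for each U ∈ τ_Y:
  U = ∅: f^{-1}(U) = ∅ ∈ τ_X ✓.
  U = {x85}: f^{-1}(U) = {ζ} ∈ τ_X ✓.
  U = {x86, x87}: f^{-1}(U) = {ε, η} ∈ τ_X ✓.
  U = {x85, x86, x87}: f^{-1}(U) = {ε, ζ, η} ∈ τ_X ✓.
  U = {x85, x86, x87, x88}: f^{-1}(U) = {ε, ζ, η} ∈ τ_X ✓.
Every preimage lies in τ_X, so f IS continuous.


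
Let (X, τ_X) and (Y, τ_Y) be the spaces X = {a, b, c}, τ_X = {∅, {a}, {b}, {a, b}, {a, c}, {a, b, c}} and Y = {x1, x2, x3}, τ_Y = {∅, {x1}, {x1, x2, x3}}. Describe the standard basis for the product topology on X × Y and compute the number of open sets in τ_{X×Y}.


Basis B = {∅ × ∅, {a} × {x1}, {b} × {x1}, {a, b} × {x1}, {a, c} × {x1}, {a} × {x1, x2, x3}, {a, b, c} × {x1}, {b} × {x1, x2, x3}, {a, b} × {x1, x2, x3}, {a, c} × {x1, x2, x3}, {a, b, c} × {x1, x2, x3}}; |τ_{X×Y}| = 18.

Enumerate products U × V with U ∈ τ_X, V ∈ τ_Y (deduplicated):
  ∅ × ∅ = {} (∅)
  {a} × {x1} = {(a,x1)}
  {b} × {x1} = {(b,x1)}
  {a, b} × {x1} = {(a,x1), (b,x1)}
  {a, c} × {x1} = {(a,x1), (c,x1)}
  {a} × {x1, x2, x3} = {(a,x1), (a,x2), (a,x3)}
  {a, b, c} × {x1} = {(a,x1), (b,x1), (c,x1)}
  {b} × {x1, x2, x3} = {(b,x1), (b,x2), (b,x3)}
  {a, b} × {x1, x2, x3} = {(a,x1), (a,x2), (a,x3), (b,x1), (b,x2), (b,x3)}
  {a, c} × {x1, x2, x3} = {(a,x1), (a,x2), (a,x3), (c,x1), (c,x2), (c,x3)}
  {a, b, c} × {x1, x2, x3} = {(a,x1), (a,x2), (a,x3), (b,x1), (b,x2), (b,x3), (c,x1), (c,x2), (c,x3)}
These 11 distinct sets form the basis B.
Close under arbitrary unions to get τ_{X×Y}; counting gives |τ_{X×Y}| = 18.
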